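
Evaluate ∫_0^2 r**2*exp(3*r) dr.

-2/27 + 26*exp(6)/27

Integrate by parts twice (u = r^2, dv = exp(3*r) dr).
An antiderivative is F(r) = (9*r**2 - 6*r + 2)*exp(3*r)/27.
Then F(2) - F(0) = (26*exp(6)/27) - (2/27) = -2/27 + 26*exp(6)/27.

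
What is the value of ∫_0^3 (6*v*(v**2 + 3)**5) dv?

Let u = v**2 + 3, so du = 2*v dv. When v = 0, u = 3; when v = 3, u = 12.
The integral becomes 3·∫ u**5 du from 3 to 12, with antiderivative u**6/2.
Back in v: F(v) = (v**2 + 3)**6/2.
Then F(3) - F(0) = (1492992) - (729/2) = 2985255/2.

2985255/2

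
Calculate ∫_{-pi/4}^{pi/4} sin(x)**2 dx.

-1/2 + pi/4

Use the identity sin^2(x) = (1 - cos(2*x))/2.
An antiderivative is F(x) = x/2 - sin(2*x)/4.
Then F(pi/4) - F(-pi/4) = (-1/4 + pi/8) - (1/4 - pi/8) = -1/2 + pi/4.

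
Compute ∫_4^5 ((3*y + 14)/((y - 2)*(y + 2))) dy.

Factor the denominator: y**2 - 4 = (y + 2)(y - 2).
Partial fractions: (3*y + 14)/((y - 2)*(y + 2)) = -2/(y + 2) + 5/(y - 2).
An antiderivative is F(y) = 5*log(y - 2) - 2*log(y + 2).
Then F(5) - F(4) = (-2*log(7) + 5*log(3)) - (log(8/9)) = -2*log(7) - 3*log(2) + 7*log(3).

-2*log(7) - 3*log(2) + 7*log(3)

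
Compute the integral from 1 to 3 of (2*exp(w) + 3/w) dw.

An antiderivative is F(w) = 2*exp(w) + 3*log(w).
Then F(3) - F(1) = (log(27) + 2*exp(3)) - (2*exp(1)) = -2*exp(1) + log(27) + 2*exp(3).

-2*exp(1) + log(27) + 2*exp(3)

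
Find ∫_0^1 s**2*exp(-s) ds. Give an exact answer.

Integrate by parts twice (u = s^2, dv = exp(-s) ds).
An antiderivative is F(s) = (-s**2 - 2*s - 2)*exp(-s).
Then F(1) - F(0) = (-5*exp(-1)) - (-2) = 2 - 5*exp(-1).

2 - 5*exp(-1)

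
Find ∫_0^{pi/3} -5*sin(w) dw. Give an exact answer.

An antiderivative is F(w) = 5*cos(w).
Then F(pi/3) - F(0) = (5/2) - (5) = -5/2.

-5/2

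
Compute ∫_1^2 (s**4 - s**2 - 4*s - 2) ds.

By the power rule, an antiderivative is F(s) = s**5/5 - s**3/3 - 2*s**2 - 2*s.
Then F(2) - F(1) = (-124/15) - (-62/15) = -62/15.

-62/15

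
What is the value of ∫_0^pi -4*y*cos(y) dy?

8

Integrate by parts once (u = y, dv = -4*cos(y) dy).
An antiderivative is F(y) = -4*y*sin(y) - 4*cos(y).
Then F(pi) - F(0) = (4) - (-4) = 8.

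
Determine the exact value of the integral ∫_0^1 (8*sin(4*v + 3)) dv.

2*cos(3) - 2*cos(7)

Let u = 4*v + 3, so du = 4 dv. When v = 0, u = 3; when v = 1, u = 7.
The integral becomes 2·∫ sin(u) du from 3 to 7, with antiderivative -2*cos(u).
Back in v: F(v) = -2*cos(4*v + 3).
Then F(1) - F(0) = (-2*cos(7)) - (-2*cos(3)) = 2*cos(3) - 2*cos(7).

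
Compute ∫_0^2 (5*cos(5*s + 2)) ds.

Let u = 5*s + 2, so du = 5 ds. When s = 0, u = 2; when s = 2, u = 12.
The integral becomes ∫ cos(u) du from 2 to 12, with antiderivative sin(u).
Back in s: F(s) = sin(5*s + 2).
Then F(2) - F(0) = (sin(12)) - (sin(2)) = -sin(2) + sin(12).

-sin(2) + sin(12)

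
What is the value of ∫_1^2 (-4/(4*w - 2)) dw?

An antiderivative is F(w) = -log(4*w - 2).
Then F(2) - F(1) = (-log(6)) - (-log(2)) = -log(3).

-log(3)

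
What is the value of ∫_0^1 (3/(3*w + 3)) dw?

Let u = 3*w + 3, so du = 3 dw. When w = 0, u = 3; when w = 1, u = 6.
The integral becomes ∫ 1/u du from 3 to 6, with antiderivative log(u).
Back in w: F(w) = log(3*w + 3).
Then F(1) - F(0) = (log(6)) - (log(3)) = log(2).

log(2)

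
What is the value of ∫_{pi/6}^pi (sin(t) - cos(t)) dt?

An antiderivative is F(t) = -sin(t) - cos(t).
Then F(pi) - F(pi/6) = (1) - (-sqrt(3)/2 - 1/2) = sqrt(3)/2 + 3/2.

sqrt(3)/2 + 3/2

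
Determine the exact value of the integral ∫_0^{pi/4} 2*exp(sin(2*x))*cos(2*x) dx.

-1 + E

Let u = sin(2*x), so du = 2*cos(2*x) dx. When x = 0, u = 0; when x = pi/4, u = 1.
The integral becomes ∫ exp(u) du from 0 to 1, with antiderivative exp(u).
Back in x: F(x) = exp(sin(2*x)).
Then F(pi/4) - F(0) = (E) - (1) = -1 + E.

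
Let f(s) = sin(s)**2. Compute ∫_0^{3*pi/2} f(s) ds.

3*pi/4

Use the identity sin^2(s) = (1 - cos(2*s))/2.
An antiderivative is F(s) = s/2 - sin(2*s)/4.
Then F(3*pi/2) - F(0) = (3*pi/4) - (0) = 3*pi/4.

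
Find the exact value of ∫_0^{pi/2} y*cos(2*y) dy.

-1/2

Integrate by parts once (u = y, dv = cos(2*y) dy).
An antiderivative is F(y) = y*sin(2*y)/2 + cos(2*y)/4.
Then F(pi/2) - F(0) = (-1/4) - (1/4) = -1/2.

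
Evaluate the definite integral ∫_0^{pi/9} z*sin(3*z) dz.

Integrate by parts once (u = z, dv = sin(3*z) dz).
An antiderivative is F(z) = -z*cos(3*z)/3 + sin(3*z)/9.
Then F(pi/9) - F(0) = (-pi/54 + sqrt(3)/18) - (0) = -pi/54 + sqrt(3)/18.

-pi/54 + sqrt(3)/18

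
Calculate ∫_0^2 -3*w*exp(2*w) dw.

-9*exp(4)/4 - 3/4

Integrate by parts once (u = w, dv = -3*exp(2*w) dw).
An antiderivative is F(w) = (-6*w + 3)*exp(2*w)/4.
Then F(2) - F(0) = (-9*exp(4)/4) - (3/4) = -9*exp(4)/4 - 3/4.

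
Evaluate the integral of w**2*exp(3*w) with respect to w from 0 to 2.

-2/27 + 26*exp(6)/27

Integrate by parts twice (u = w^2, dv = exp(3*w) dw).
An antiderivative is F(w) = (9*w**2 - 6*w + 2)*exp(3*w)/27.
Then F(2) - F(0) = (26*exp(6)/27) - (2/27) = -2/27 + 26*exp(6)/27.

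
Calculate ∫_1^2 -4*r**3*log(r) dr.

15/4 - 16*log(2)

Integrate by parts once (u = ln r, dv = -4*r**3 dr).
An antiderivative is F(r) = -r**4*(4*log(r) - 1)/4.
Then F(2) - F(1) = (4 - 16*log(2)) - (1/4) = 15/4 - 16*log(2).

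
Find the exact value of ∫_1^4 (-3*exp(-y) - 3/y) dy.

-6*log(2) - 3*exp(-1) + 3*exp(-4)

An antiderivative is F(y) = -3*log(y) + 3*exp(-y).
Then F(4) - F(1) = (-6*log(2) + 3*exp(-4)) - (3*exp(-1)) = -6*log(2) - 3*exp(-1) + 3*exp(-4).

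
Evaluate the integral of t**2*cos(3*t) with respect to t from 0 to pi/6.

Integrate by parts twice (u = t^2, dv = cos(3*t) dt).
An antiderivative is F(t) = t**2*sin(3*t)/3 + 2*t*cos(3*t)/9 - 2*sin(3*t)/27.
Then F(pi/6) - F(0) = (-2/27 + pi**2/108) - (0) = -2/27 + pi**2/108.

-2/27 + pi**2/108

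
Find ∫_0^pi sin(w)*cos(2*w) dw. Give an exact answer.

Use the identity sin(w)cos(2*w) = [sin(3*w) + sin(-w)]/2.
An antiderivative is F(w) = cos(w)/2 - cos(3*w)/6.
Then F(pi) - F(0) = (-1/3) - (1/3) = -2/3.

-2/3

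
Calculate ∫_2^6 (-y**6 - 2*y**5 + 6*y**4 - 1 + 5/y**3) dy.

-14557373/315

By the power rule, an antiderivative is F(y) = -y**7/7 - y**6/3 + 6*y**5/5 - y - 5/(2*y**2).
Then F(6) - F(2) = (-116468671/2520) - (-3229/840) = -14557373/315.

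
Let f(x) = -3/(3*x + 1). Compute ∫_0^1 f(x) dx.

-log(4)

An antiderivative is F(x) = -log(3*x + 1).
Then F(1) - F(0) = (-log(4)) - (0) = -log(4).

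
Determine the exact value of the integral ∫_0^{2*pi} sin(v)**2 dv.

pi

Use the identity sin^2(v) = (1 - cos(2*v))/2.
An antiderivative is F(v) = v/2 - sin(2*v)/4.
Then F(2*pi) - F(0) = (pi) - (0) = pi.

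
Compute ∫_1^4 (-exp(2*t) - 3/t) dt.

-exp(8)/2 - log(64) + exp(2)/2

An antiderivative is F(t) = -exp(2*t)/2 - 3*log(t).
Then F(4) - F(1) = (-exp(8)/2 - log(64)) - (-exp(2)/2) = -exp(8)/2 - log(64) + exp(2)/2.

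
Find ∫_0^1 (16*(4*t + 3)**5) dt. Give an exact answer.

233840/3

Let u = 4*t + 3, so du = 4 dt. When t = 0, u = 3; when t = 1, u = 7.
The integral becomes 4·∫ u**5 du from 3 to 7, with antiderivative 2*u**6/3.
Back in t: F(t) = 2*(4*t + 3)**6/3.
Then F(1) - F(0) = (235298/3) - (486) = 233840/3.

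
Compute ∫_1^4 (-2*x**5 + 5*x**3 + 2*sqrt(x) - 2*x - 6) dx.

-12839/12

By the power rule, an antiderivative is F(x) = -x**6/3 + 5*x**4/4 + 4*x**(3/2)/3 - x**2 - 6*x.
Then F(4) - F(1) = (-3224/3) - (-19/4) = -12839/12.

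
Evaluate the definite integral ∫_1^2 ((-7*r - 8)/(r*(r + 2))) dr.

Factor the denominator: r**2 + 2*r = (r + 2)r.
Partial fractions: (-7*r - 8)/(r*(r + 2)) = -3/(r + 2) - 4/r.
An antiderivative is F(r) = -4*log(r) - 3*log(r + 2).
Then F(2) - F(1) = (-10*log(2)) - (-log(27)) = -10*log(2) + 3*log(3).

-10*log(2) + 3*log(3)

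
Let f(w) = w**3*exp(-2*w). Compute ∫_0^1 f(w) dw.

Integrate by parts 3 times (u = w^3, dv = exp(-2*w) dw).
An antiderivative is F(w) = (-4*w**3 - 6*w**2 - 6*w - 3)*exp(-2*w)/8.
Then F(1) - F(0) = (-19*exp(-2)/8) - (-3/8) = 3/8 - 19*exp(-2)/8.

3/8 - 19*exp(-2)/8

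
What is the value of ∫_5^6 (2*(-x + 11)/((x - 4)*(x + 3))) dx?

Factor the denominator: x**2 - x - 12 = (x + 3)(x - 4).
Partial fractions: 2*(-x + 11)/((x - 4)*(x + 3)) = -4/(x + 3) + 2/(x - 4).
An antiderivative is F(x) = 2*log(x - 4) - 4*log(x + 3).
Then F(6) - F(5) = (-8*log(3) + 2*log(2)) - (-12*log(2)) = -8*log(3) + 14*log(2).

-8*log(3) + 14*log(2)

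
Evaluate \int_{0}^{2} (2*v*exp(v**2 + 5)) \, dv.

-exp(5) + exp(9)

Let u = v**2 + 5, so du = 2*v dv. When v = 0, u = 5; when v = 2, u = 9.
The integral becomes ∫ exp(u) du from 5 to 9, with antiderivative exp(u).
Back in v: F(v) = exp(v**2 + 5).
Then F(2) - F(0) = (exp(9)) - (exp(5)) = -exp(5) + exp(9).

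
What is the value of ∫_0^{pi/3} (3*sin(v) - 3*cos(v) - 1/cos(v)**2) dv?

3/2 - 5*sqrt(3)/2

An antiderivative is F(v) = -3*sin(v) - 3*cos(v) - tan(v).
Then F(pi/3) - F(0) = (-5*sqrt(3)/2 - 3/2) - (-3) = 3/2 - 5*sqrt(3)/2.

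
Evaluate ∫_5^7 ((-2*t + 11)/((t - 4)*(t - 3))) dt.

log(27/32)

Factor the denominator: t**2 - 7*t + 12 = (t - 3)(t - 4).
Partial fractions: (-2*t + 11)/((t - 4)*(t - 3)) = -5/(t - 3) + 3/(t - 4).
An antiderivative is F(t) = 3*log(t - 4) - 5*log(t - 3).
Then F(7) - F(5) = (-10*log(2) + 3*log(3)) - (-log(32)) = log(27/32).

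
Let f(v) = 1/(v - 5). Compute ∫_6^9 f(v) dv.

An antiderivative is F(v) = log(v - 5).
Then F(9) - F(6) = (log(4)) - (0) = log(4).

log(4)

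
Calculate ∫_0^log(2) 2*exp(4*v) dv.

15/2

Let u = exp(v), so du = exp(v) dv. When v = 0, u = 1; when v = log(2), u = 2.
The integral becomes 2·∫ u**3 du from 1 to 2, with antiderivative u**4/2.
Back in v: F(v) = exp(4*v)/2.
Then F(log(2)) - F(0) = (8) - (1/2) = 15/2.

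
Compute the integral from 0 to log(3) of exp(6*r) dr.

364/3

Let u = exp(r), so du = exp(r) dr. When r = 0, u = 1; when r = log(3), u = 3.
The integral becomes ∫ u**5 du from 1 to 3, with antiderivative u**6/6.
Back in r: F(r) = exp(6*r)/6.
Then F(log(3)) - F(0) = (243/2) - (1/6) = 364/3.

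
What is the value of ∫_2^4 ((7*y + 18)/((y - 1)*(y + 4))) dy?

Factor the denominator: y**2 + 3*y - 4 = (y + 4)(y - 1).
Partial fractions: (7*y + 18)/((y - 1)*(y + 4)) = 2/(y + 4) + 5/(y - 1).
An antiderivative is F(y) = 5*log(y - 1) + 2*log(y + 4).
Then F(4) - F(2) = (6*log(2) + 5*log(3)) - (log(36)) = 4*log(2) + 3*log(3).

4*log(2) + 3*log(3)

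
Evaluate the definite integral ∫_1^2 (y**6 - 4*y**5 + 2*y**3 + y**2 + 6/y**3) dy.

By the power rule, an antiderivative is F(y) = y**7/7 - 2*y**6/3 + y**4/2 + y**3/3 - 3/y**2.
Then F(2) - F(1) = (-405/28) - (-113/42) = -989/84.

-989/84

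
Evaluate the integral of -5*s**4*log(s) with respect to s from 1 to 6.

Integrate by parts once (u = ln s, dv = -5*s**4 ds).
An antiderivative is F(s) = -s**5*(5*log(s) - 1)/5.
Then F(6) - F(1) = (-7776*log(3) - 7776*log(2) + 7776/5) - (1/5) = -7776*log(3) - 7776*log(2) + 1555.

-7776*log(3) - 7776*log(2) + 1555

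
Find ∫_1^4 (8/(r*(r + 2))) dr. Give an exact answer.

log(16)

Factor the denominator: r**2 + 2*r = (r + 2)r.
Partial fractions: 8/(r*(r + 2)) = -4/(r + 2) + 4/r.
An antiderivative is F(r) = 4*log(r) - 4*log(r + 2).
Then F(4) - F(1) = (log(16/81)) - (-log(81)) = log(16).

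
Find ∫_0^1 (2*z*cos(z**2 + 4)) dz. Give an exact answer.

sin(5) - sin(4)

Let u = z**2 + 4, so du = 2*z dz. When z = 0, u = 4; when z = 1, u = 5.
The integral becomes ∫ cos(u) du from 4 to 5, with antiderivative sin(u).
Back in z: F(z) = sin(z**2 + 4).
Then F(1) - F(0) = (sin(5)) - (sin(4)) = sin(5) - sin(4).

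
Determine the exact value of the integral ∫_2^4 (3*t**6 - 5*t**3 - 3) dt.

By the power rule, an antiderivative is F(t) = 3*t**7/7 - 5*t**4/4 - 3*t.
Then F(4) - F(2) = (46828/7) - (202/7) = 46626/7.

46626/7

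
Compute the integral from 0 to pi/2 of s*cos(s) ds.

Integrate by parts once (u = s, dv = cos(s) ds).
An antiderivative is F(s) = s*sin(s) + cos(s).
Then F(pi/2) - F(0) = (pi/2) - (1) = -1 + pi/2.

-1 + pi/2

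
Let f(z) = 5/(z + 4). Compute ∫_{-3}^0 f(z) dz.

10*log(2)

An antiderivative is F(z) = 5*log(z + 4).
Then F(0) - F(-3) = (10*log(2)) - (0) = 10*log(2).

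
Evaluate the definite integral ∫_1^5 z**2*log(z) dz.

-124/9 + 125*log(5)/3

Integrate by parts once (u = ln z, dv = z**2 dz).
An antiderivative is F(z) = z**3*(3*log(z) - 1)/9.
Then F(5) - F(1) = (-125/9 + 125*log(5)/3) - (-1/9) = -124/9 + 125*log(5)/3.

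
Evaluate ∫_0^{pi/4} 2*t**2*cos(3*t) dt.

sqrt(2)*(-24*pi - 32 + 9*pi**2)/432

Integrate by parts twice (u = t^2, dv = 2*cos(3*t) dt).
An antiderivative is F(t) = 2*t**2*sin(3*t)/3 + 4*t*cos(3*t)/9 - 4*sin(3*t)/27.
Then F(pi/4) - F(0) = (sqrt(2)*(-24*pi - 32 + 9*pi**2)/432) - (0) = sqrt(2)*(-24*pi - 32 + 9*pi**2)/432.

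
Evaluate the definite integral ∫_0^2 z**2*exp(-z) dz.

Integrate by parts twice (u = z^2, dv = exp(-z) dz).
An antiderivative is F(z) = (-z**2 - 2*z - 2)*exp(-z).
Then F(2) - F(0) = (-10*exp(-2)) - (-2) = 2 - 10*exp(-2).

2 - 10*exp(-2)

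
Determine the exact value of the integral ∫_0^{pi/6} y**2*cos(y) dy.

Integrate by parts twice (u = y^2, dv = cos(y) dy).
An antiderivative is F(y) = y**2*sin(y) + 2*y*cos(y) - 2*sin(y).
Then F(pi/6) - F(0) = (-1 + pi**2/72 + sqrt(3)*pi/6) - (0) = -1 + pi**2/72 + sqrt(3)*pi/6.

-1 + pi**2/72 + sqrt(3)*pi/6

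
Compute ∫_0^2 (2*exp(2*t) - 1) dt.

An antiderivative is F(t) = exp(2*t) - t.
Then F(2) - F(0) = (-2 + exp(4)) - (1) = -3 + exp(4).

-3 + exp(4)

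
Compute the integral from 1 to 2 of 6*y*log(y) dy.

-9/2 + 12*log(2)

Integrate by parts once (u = ln y, dv = 6*y dy).
An antiderivative is F(y) = 3*y**2*(2*log(y) - 1)/2.
Then F(2) - F(1) = (-6 + 12*log(2)) - (-3/2) = -9/2 + 12*log(2).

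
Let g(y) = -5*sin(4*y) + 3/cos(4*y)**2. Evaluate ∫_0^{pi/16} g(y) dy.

-1/2 + 5*sqrt(2)/8

An antiderivative is F(y) = 5*cos(4*y)/4 + 3*tan(4*y)/4.
Then F(pi/16) - F(0) = (3/4 + 5*sqrt(2)/8) - (5/4) = -1/2 + 5*sqrt(2)/8.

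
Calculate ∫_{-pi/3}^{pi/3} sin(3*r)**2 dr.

Use the identity sin^2(3*r) = (1 - cos(6*r))/2.
An antiderivative is F(r) = r/2 - sin(6*r)/12.
Then F(pi/3) - F(-pi/3) = (pi/6) - (-pi/6) = pi/3.

pi/3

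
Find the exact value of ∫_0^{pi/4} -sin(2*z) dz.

An antiderivative is F(z) = cos(2*z)/2.
Then F(pi/4) - F(0) = (0) - (1/2) = -1/2.

-1/2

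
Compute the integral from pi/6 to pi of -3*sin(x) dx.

-3 - 3*sqrt(3)/2

An antiderivative is F(x) = 3*cos(x).
Then F(pi) - F(pi/6) = (-3) - (3*sqrt(3)/2) = -3 - 3*sqrt(3)/2.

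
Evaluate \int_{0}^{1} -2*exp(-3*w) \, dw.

-2/3 + 2*exp(-3)/3

An antiderivative is F(w) = 2*exp(-3*w)/3.
Then F(1) - F(0) = (2*exp(-3)/3) - (2/3) = -2/3 + 2*exp(-3)/3.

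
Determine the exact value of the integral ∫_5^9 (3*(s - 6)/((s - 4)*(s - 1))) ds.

log(32/25)

Factor the denominator: s**2 - 5*s + 4 = (s - 1)(s - 4).
Partial fractions: 3*(s - 6)/((s - 4)*(s - 1)) = 5/(s - 1) - 2/(s - 4).
An antiderivative is F(s) = -2*log(s - 4) + 5*log(s - 1).
Then F(9) - F(5) = (-2*log(5) + 15*log(2)) - (10*log(2)) = log(32/25).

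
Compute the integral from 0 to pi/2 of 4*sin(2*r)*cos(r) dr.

8/3

Use the identity sin(2*r)cos(r) = [sin(3*r) + sin(r)]/2.
An antiderivative is F(r) = -2*cos(r) - 2*cos(3*r)/3.
Then F(pi/2) - F(0) = (0) - (-8/3) = 8/3.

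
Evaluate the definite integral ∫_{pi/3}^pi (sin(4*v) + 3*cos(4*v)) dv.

An antiderivative is F(v) = 3*sin(4*v)/4 - cos(4*v)/4.
Then F(pi) - F(pi/3) = (-1/4) - (1/8 - 3*sqrt(3)/8) = -3/8 + 3*sqrt(3)/8.

-3/8 + 3*sqrt(3)/8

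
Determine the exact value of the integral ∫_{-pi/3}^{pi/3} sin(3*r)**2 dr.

Use the identity sin^2(3*r) = (1 - cos(6*r))/2.
An antiderivative is F(r) = r/2 - sin(6*r)/12.
Then F(pi/3) - F(-pi/3) = (pi/6) - (-pi/6) = pi/3.

pi/3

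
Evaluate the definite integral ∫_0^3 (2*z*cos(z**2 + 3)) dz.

Let u = z**2 + 3, so du = 2*z dz. When z = 0, u = 3; when z = 3, u = 12.
The integral becomes ∫ cos(u) du from 3 to 12, with antiderivative sin(u).
Back in z: F(z) = sin(z**2 + 3).
Then F(3) - F(0) = (sin(12)) - (sin(3)) = sin(12) - sin(3).

sin(12) - sin(3)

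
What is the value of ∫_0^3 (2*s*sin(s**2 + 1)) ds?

cos(1) - cos(10)

Let u = s**2 + 1, so du = 2*s ds. When s = 0, u = 1; when s = 3, u = 10.
The integral becomes ∫ sin(u) du from 1 to 10, with antiderivative -cos(u).
Back in s: F(s) = -cos(s**2 + 1).
Then F(3) - F(0) = (-cos(10)) - (-cos(1)) = cos(1) - cos(10).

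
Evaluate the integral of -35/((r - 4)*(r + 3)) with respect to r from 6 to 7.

-15*log(3) + 10*log(2) + 5*log(5)

Factor the denominator: r**2 - r - 12 = (r + 3)(r - 4).
Partial fractions: -35/((r - 4)*(r + 3)) = 5/(r + 3) - 5/(r - 4).
An antiderivative is F(r) = -5*log(r - 4) + 5*log(r + 3).
Then F(7) - F(6) = (-5*log(3) + 5*log(2) + 5*log(5)) - (-5*log(2) + 10*log(3)) = -15*log(3) + 10*log(2) + 5*log(5).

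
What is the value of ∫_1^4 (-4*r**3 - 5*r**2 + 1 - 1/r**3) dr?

-11439/32

By the power rule, an antiderivative is F(r) = -r**4 - 5*r**3/3 + r + 1/(2*r**2).
Then F(4) - F(1) = (-34429/96) - (-7/6) = -11439/32.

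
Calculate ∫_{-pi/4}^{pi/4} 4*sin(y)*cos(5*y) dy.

Use the identity sin(y)cos(5*y) = [sin(6*y) + sin(-4*y)]/2.
An antiderivative is F(y) = cos(4*y)/2 - cos(6*y)/3.
Then F(pi/4) - F(-pi/4) = (-1/2) - (-1/2) = 0.

0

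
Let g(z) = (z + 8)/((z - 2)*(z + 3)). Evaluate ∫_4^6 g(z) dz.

Factor the denominator: z**2 + z - 6 = (z + 3)(z - 2).
Partial fractions: (z + 8)/((z - 2)*(z + 3)) = -1/(z + 3) + 2/(z - 2).
An antiderivative is F(z) = 2*log(z - 2) - log(z + 3).
Then F(6) - F(4) = (log(16/9)) - (log(4/7)) = log(28/9).

log(28/9)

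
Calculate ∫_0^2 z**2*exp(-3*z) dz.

2/27 - 50*exp(-6)/27

Integrate by parts twice (u = z^2, dv = exp(-3*z) dz).
An antiderivative is F(z) = (-9*z**2 - 6*z - 2)*exp(-3*z)/27.
Then F(2) - F(0) = (-50*exp(-6)/27) - (-2/27) = 2/27 - 50*exp(-6)/27.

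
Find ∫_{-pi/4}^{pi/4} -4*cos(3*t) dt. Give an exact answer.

-4*sqrt(2)/3

An antiderivative is F(t) = -4*sin(3*t)/3.
Then F(pi/4) - F(-pi/4) = (-2*sqrt(2)/3) - (2*sqrt(2)/3) = -4*sqrt(2)/3.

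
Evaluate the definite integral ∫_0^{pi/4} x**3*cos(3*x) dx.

-sqrt(2)*pi**2/96 - sqrt(2)*pi/36 + sqrt(2)/27 + 2/27 + sqrt(2)*pi**3/384

Integrate by parts 3 times (u = x^3, dv = cos(3*x) dx).
An antiderivative is F(x) = x**3*sin(3*x)/3 + x**2*cos(3*x)/3 - 2*x*sin(3*x)/9 - 2*cos(3*x)/27.
Then F(pi/4) - F(0) = (sqrt(2)*(-36*pi**2 - 96*pi + 128 + 9*pi**3)/3456) - (-2/27) = -sqrt(2)*pi**2/96 - sqrt(2)*pi/36 + sqrt(2)/27 + 2/27 + sqrt(2)*pi**3/384.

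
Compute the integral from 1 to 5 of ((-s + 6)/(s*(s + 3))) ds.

Factor the denominator: s**2 + 3*s = (s + 3)s.
Partial fractions: (-s + 6)/(s*(s + 3)) = -3/(s + 3) + 2/s.
An antiderivative is F(s) = 2*log(s) - 3*log(s + 3).
Then F(5) - F(1) = (-9*log(2) + 2*log(5)) - (-log(64)) = log(25/8).

log(25/8)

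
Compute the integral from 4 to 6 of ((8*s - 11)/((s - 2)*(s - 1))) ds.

Factor the denominator: s**2 - 3*s + 2 = (s - 1)(s - 2).
Partial fractions: (8*s - 11)/((s - 2)*(s - 1)) = 3/(s - 1) + 5/(s - 2).
An antiderivative is F(s) = 5*log(s - 2) + 3*log(s - 1).
Then F(6) - F(4) = (3*log(5) + 10*log(2)) - (3*log(3) + 5*log(2)) = -3*log(3) + 5*log(2) + 3*log(5).

-3*log(3) + 5*log(2) + 3*log(5)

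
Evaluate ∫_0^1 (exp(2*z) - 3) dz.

An antiderivative is F(z) = exp(2*z)/2 - 3*z.
Then F(1) - F(0) = (-3 + exp(2)/2) - (1/2) = -7/2 + exp(2)/2.

-7/2 + exp(2)/2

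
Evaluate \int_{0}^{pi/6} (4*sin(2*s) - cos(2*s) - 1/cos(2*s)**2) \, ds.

An antiderivative is F(s) = -sin(2*s)/2 - 2*cos(2*s) - tan(2*s)/2.
Then F(pi/6) - F(0) = (-3*sqrt(3)/4 - 1) - (-2) = 1 - 3*sqrt(3)/4.

1 - 3*sqrt(3)/4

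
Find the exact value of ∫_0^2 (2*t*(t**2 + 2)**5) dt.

Let u = t**2 + 2, so du = 2*t dt. When t = 0, u = 2; when t = 2, u = 6.
The integral becomes ∫ u**5 du from 2 to 6, with antiderivative u**6/6.
Back in t: F(t) = (t**2 + 2)**6/6.
Then F(2) - F(0) = (7776) - (32/3) = 23296/3.

23296/3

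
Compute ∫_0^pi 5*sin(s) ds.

10

An antiderivative is F(s) = -5*cos(s).
Then F(pi) - F(0) = (5) - (-5) = 10.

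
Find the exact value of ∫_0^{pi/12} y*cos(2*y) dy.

-1/4 + pi/48 + sqrt(3)/8

Integrate by parts once (u = y, dv = cos(2*y) dy).
An antiderivative is F(y) = y*sin(2*y)/2 + cos(2*y)/4.
Then F(pi/12) - F(0) = (pi/48 + sqrt(3)/8) - (1/4) = -1/4 + pi/48 + sqrt(3)/8.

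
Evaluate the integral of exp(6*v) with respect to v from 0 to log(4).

Let u = exp(v), so du = exp(v) dv. When v = 0, u = 1; when v = log(4), u = 4.
The integral becomes ∫ u**5 du from 1 to 4, with antiderivative u**6/6.
Back in v: F(v) = exp(6*v)/6.
Then F(log(4)) - F(0) = (2048/3) - (1/6) = 1365/2.

1365/2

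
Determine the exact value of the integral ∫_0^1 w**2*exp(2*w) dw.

-1/4 + exp(2)/4

Integrate by parts twice (u = w^2, dv = exp(2*w) dw).
An antiderivative is F(w) = (2*w**2 - 2*w + 1)*exp(2*w)/4.
Then F(1) - F(0) = (exp(2)/4) - (1/4) = -1/4 + exp(2)/4.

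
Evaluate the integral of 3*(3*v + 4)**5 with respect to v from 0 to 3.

Let u = 3*v + 4, so du = 3 dv. When v = 0, u = 4; when v = 3, u = 13.
The integral becomes ∫ u**5 du from 4 to 13, with antiderivative u**6/6.
Back in v: F(v) = (3*v + 4)**6/6.
Then F(3) - F(0) = (4826809/6) - (2048/3) = 1607571/2.

1607571/2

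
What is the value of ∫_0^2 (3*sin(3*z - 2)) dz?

Let u = 3*z - 2, so du = 3 dz. When z = 0, u = -2; when z = 2, u = 4.
The integral becomes ∫ sin(u) du from -2 to 4, with antiderivative -cos(u).
Back in z: F(z) = -cos(3*z - 2).
Then F(2) - F(0) = (-cos(4)) - (-cos(2)) = cos(2) - cos(4).

cos(2) - cos(4)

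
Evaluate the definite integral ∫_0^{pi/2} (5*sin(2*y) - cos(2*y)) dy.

5

An antiderivative is F(y) = -sin(2*y)/2 - 5*cos(2*y)/2.
Then F(pi/2) - F(0) = (5/2) - (-5/2) = 5.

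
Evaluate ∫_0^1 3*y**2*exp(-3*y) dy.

2/9 - 17*exp(-3)/9

Integrate by parts twice (u = y^2, dv = 3*exp(-3*y) dy).
An antiderivative is F(y) = (-9*y**2 - 6*y - 2)*exp(-3*y)/9.
Then F(1) - F(0) = (-17*exp(-3)/9) - (-2/9) = 2/9 - 17*exp(-3)/9.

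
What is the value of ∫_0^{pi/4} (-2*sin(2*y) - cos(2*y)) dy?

An antiderivative is F(y) = -sin(2*y)/2 + cos(2*y).
Then F(pi/4) - F(0) = (-1/2) - (1) = -3/2.

-3/2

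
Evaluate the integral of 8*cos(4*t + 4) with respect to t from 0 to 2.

Let u = 4*t + 4, so du = 4 dt. When t = 0, u = 4; when t = 2, u = 12.
The integral becomes 2·∫ cos(u) du from 4 to 12, with antiderivative 2*sin(u).
Back in t: F(t) = 2*sin(4*t + 4).
Then F(2) - F(0) = (2*sin(12)) - (2*sin(4)) = 2*sin(12) - 2*sin(4).

2*sin(12) - 2*sin(4)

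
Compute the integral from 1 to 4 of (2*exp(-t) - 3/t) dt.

An antiderivative is F(t) = -3*log(t) - 2*exp(-t).
Then F(4) - F(1) = (-6*log(2) - 2*exp(-4)) - (-2*exp(-1)) = -6*log(2) - 2*exp(-4) + 2*exp(-1).

-6*log(2) - 2*exp(-4) + 2*exp(-1)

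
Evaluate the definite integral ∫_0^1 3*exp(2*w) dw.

-3/2 + 3*exp(2)/2

An antiderivative is F(w) = 3*exp(2*w)/2.
Then F(1) - F(0) = (3*exp(2)/2) - (3/2) = -3/2 + 3*exp(2)/2.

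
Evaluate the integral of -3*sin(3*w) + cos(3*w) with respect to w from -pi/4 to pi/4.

An antiderivative is F(w) = sin(3*w)/3 + cos(3*w).
Then F(pi/4) - F(-pi/4) = (-sqrt(2)/3) - (-2*sqrt(2)/3) = sqrt(2)/3.

sqrt(2)/3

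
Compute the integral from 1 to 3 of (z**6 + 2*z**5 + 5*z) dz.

By the power rule, an antiderivative is F(z) = z**7/7 + z**6/3 + 5*z**2/2.
Then F(3) - F(1) = (8091/14) - (125/42) = 12074/21.

12074/21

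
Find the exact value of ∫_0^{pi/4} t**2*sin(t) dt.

-2 - sqrt(2)*pi**2/32 + sqrt(2)*pi/4 + sqrt(2)

Integrate by parts twice (u = t^2, dv = sin(t) dt).
An antiderivative is F(t) = -t**2*cos(t) + 2*t*sin(t) + 2*cos(t).
Then F(pi/4) - F(0) = (sqrt(2)*(-pi**2 + 8*pi + 32)/32) - (2) = -2 - sqrt(2)*pi**2/32 + sqrt(2)*pi/4 + sqrt(2).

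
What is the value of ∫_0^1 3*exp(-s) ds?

An antiderivative is F(s) = -3*exp(-s).
Then F(1) - F(0) = (-3*exp(-1)) - (-3) = 3 - 3*exp(-1).

3 - 3*exp(-1)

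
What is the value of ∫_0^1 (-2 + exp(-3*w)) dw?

An antiderivative is F(w) = -2*w - exp(-3*w)/3.
Then F(1) - F(0) = (-2 - exp(-3)/3) - (-1/3) = -5/3 - exp(-3)/3.

-5/3 - exp(-3)/3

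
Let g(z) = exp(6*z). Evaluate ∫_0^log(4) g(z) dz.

1365/2

Let u = exp(z), so du = exp(z) dz. When z = 0, u = 1; when z = log(4), u = 4.
The integral becomes ∫ u**5 du from 1 to 4, with antiderivative u**6/6.
Back in z: F(z) = exp(6*z)/6.
Then F(log(4)) - F(0) = (2048/3) - (1/6) = 1365/2.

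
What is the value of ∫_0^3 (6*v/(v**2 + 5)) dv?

-3*log(5) + 3*log(2) + 3*log(7)

Let u = v**2 + 5, so du = 2*v dv. When v = 0, u = 5; when v = 3, u = 14.
The integral becomes 3·∫ 1/u du from 5 to 14, with antiderivative 3*log(u).
Back in v: F(v) = 3*log(v**2 + 5).
Then F(3) - F(0) = (3*log(2) + 3*log(7)) - (3*log(5)) = -3*log(5) + 3*log(2) + 3*log(7).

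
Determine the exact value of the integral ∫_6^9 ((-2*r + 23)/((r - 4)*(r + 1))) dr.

Factor the denominator: r**2 - 3*r - 4 = (r + 1)(r - 4).
Partial fractions: (-2*r + 23)/((r - 4)*(r + 1)) = -5/(r + 1) + 3/(r - 4).
An antiderivative is F(r) = 3*log(r - 4) - 5*log(r + 1).
Then F(9) - F(6) = (-5*log(2) - 2*log(5)) - (-5*log(7) + 3*log(2)) = -8*log(2) - 2*log(5) + 5*log(7).

-8*log(2) - 2*log(5) + 5*log(7)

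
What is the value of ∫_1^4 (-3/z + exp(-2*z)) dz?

An antiderivative is F(z) = -3*log(z) - exp(-2*z)/2.
Then F(4) - F(1) = (-6*log(2) - exp(-8)/2) - (-exp(-2)/2) = (-12*exp(8)*log(2) - 1 + exp(6))*exp(-8)/2.

(-12*exp(8)*log(2) - 1 + exp(6))*exp(-8)/2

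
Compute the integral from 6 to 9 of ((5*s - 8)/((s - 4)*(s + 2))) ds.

-11*log(2) + 2*log(5) + 3*log(11)

Factor the denominator: s**2 - 2*s - 8 = (s + 2)(s - 4).
Partial fractions: (5*s - 8)/((s - 4)*(s + 2)) = 3/(s + 2) + 2/(s - 4).
An antiderivative is F(s) = 2*log(s - 4) + 3*log(s + 2).
Then F(9) - F(6) = (2*log(5) + 3*log(11)) - (11*log(2)) = -11*log(2) + 2*log(5) + 3*log(11).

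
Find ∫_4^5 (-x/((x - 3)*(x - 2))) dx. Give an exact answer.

Factor the denominator: x**2 - 5*x + 6 = (x - 2)(x - 3).
Partial fractions: -x/((x - 3)*(x - 2)) = 2/(x - 2) - 3/(x - 3).
An antiderivative is F(x) = -3*log(x - 3) + 2*log(x - 2).
Then F(5) - F(4) = (log(9/8)) - (log(4)) = log(9/32).

log(9/32)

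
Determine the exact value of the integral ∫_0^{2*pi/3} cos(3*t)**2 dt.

Use the identity cos^2(3*t) = (1 + cos(6*t))/2.
An antiderivative is F(t) = t/2 + sin(6*t)/12.
Then F(2*pi/3) - F(0) = (pi/3) - (0) = pi/3.

pi/3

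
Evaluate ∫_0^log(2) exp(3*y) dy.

Let u = exp(y), so du = exp(y) dy. When y = 0, u = 1; when y = log(2), u = 2.
The integral becomes ∫ u**2 du from 1 to 2, with antiderivative u**3/3.
Back in y: F(y) = exp(3*y)/3.
Then F(log(2)) - F(0) = (8/3) - (1/3) = 7/3.

7/3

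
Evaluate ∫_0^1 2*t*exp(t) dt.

Integrate by parts once (u = t, dv = 2*exp(t) dt).
An antiderivative is F(t) = (2*t - 2)*exp(t).
Then F(1) - F(0) = (0) - (-2) = 2.

2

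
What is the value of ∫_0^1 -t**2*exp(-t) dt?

-2 + 5*exp(-1)

Integrate by parts twice (u = t^2, dv = -exp(-t) dt).
An antiderivative is F(t) = (t**2 + 2*t + 2)*exp(-t).
Then F(1) - F(0) = (5*exp(-1)) - (2) = -2 + 5*exp(-1).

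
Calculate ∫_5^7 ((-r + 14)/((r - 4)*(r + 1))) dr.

-6*log(2) + 5*log(3)

Factor the denominator: r**2 - 3*r - 4 = (r + 1)(r - 4).
Partial fractions: (-r + 14)/((r - 4)*(r + 1)) = -3/(r + 1) + 2/(r - 4).
An antiderivative is F(r) = 2*log(r - 4) - 3*log(r + 1).
Then F(7) - F(5) = (-9*log(2) + 2*log(3)) - (-3*log(3) - 3*log(2)) = -6*log(2) + 5*log(3).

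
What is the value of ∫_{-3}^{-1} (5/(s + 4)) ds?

An antiderivative is F(s) = 5*log(s + 4).
Then F(-1) - F(-3) = (5*log(3)) - (0) = 5*log(3).

5*log(3)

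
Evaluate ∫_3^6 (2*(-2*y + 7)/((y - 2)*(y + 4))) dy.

-5*log(5) - 3*log(2) + 5*log(7)

Factor the denominator: y**2 + 2*y - 8 = (y + 4)(y - 2).
Partial fractions: 2*(-2*y + 7)/((y - 2)*(y + 4)) = -5/(y + 4) + 1/(y - 2).
An antiderivative is F(y) = log(y - 2) - 5*log(y + 4).
Then F(6) - F(3) = (-5*log(5) - 3*log(2)) - (-5*log(7)) = -5*log(5) - 3*log(2) + 5*log(7).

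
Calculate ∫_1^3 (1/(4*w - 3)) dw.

An antiderivative is F(w) = log(4*w - 3)/4.
Then F(3) - F(1) = (log(3)/2) - (0) = log(3)/2.

log(3)/2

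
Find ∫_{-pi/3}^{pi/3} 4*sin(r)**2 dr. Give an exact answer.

Use the identity sin^2(r) = (1 - cos(2*r))/2.
An antiderivative is F(r) = 2*r - sin(2*r).
Then F(pi/3) - F(-pi/3) = (-sqrt(3)/2 + 2*pi/3) - (-2*pi/3 + sqrt(3)/2) = -sqrt(3) + 4*pi/3.

-sqrt(3) + 4*pi/3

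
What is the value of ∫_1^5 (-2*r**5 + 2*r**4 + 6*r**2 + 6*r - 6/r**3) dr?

By the power rule, an antiderivative is F(r) = -r**6/3 + 2*r**5/5 + 2*r**3 + 3*r**2 + 3/r**2.
Then F(5) - F(1) = (-272491/75) - (121/15) = -91032/25.

-91032/25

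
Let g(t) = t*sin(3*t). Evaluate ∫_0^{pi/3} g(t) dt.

pi/9

Integrate by parts once (u = t, dv = sin(3*t) dt).
An antiderivative is F(t) = -t*cos(3*t)/3 + sin(3*t)/9.
Then F(pi/3) - F(0) = (pi/9) - (0) = pi/9.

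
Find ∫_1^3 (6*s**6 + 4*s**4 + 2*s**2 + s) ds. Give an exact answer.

219308/105

By the power rule, an antiderivative is F(s) = 6*s**7/7 + 4*s**5/5 + 2*s**3/3 + s**2/2.
Then F(3) - F(1) = (146403/70) - (593/210) = 219308/105.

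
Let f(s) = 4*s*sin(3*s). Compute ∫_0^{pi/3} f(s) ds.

Integrate by parts once (u = s, dv = 4*sin(3*s) ds).
An antiderivative is F(s) = -4*s*cos(3*s)/3 + 4*sin(3*s)/9.
Then F(pi/3) - F(0) = (4*pi/9) - (0) = 4*pi/9.

4*pi/9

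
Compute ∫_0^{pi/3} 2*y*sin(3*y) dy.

Integrate by parts once (u = y, dv = 2*sin(3*y) dy).
An antiderivative is F(y) = -2*y*cos(3*y)/3 + 2*sin(3*y)/9.
Then F(pi/3) - F(0) = (2*pi/9) - (0) = 2*pi/9.

2*pi/9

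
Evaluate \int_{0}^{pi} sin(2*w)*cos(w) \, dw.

4/3

Use the identity sin(2*w)cos(w) = [sin(3*w) + sin(w)]/2.
An antiderivative is F(w) = -cos(w)/2 - cos(3*w)/6.
Then F(pi) - F(0) = (2/3) - (-2/3) = 4/3.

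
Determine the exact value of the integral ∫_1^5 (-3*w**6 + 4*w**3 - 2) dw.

-230060/7

By the power rule, an antiderivative is F(w) = -3*w**7/7 + w**4 - 2*w.
Then F(5) - F(1) = (-230070/7) - (-10/7) = -230060/7.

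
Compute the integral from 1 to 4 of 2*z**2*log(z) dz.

-14 + 256*log(2)/3

Integrate by parts once (u = ln z, dv = 2*z**2 dz).
An antiderivative is F(z) = 2*z**3*(3*log(z) - 1)/9.
Then F(4) - F(1) = (-128/9 + 256*log(2)/3) - (-2/9) = -14 + 256*log(2)/3.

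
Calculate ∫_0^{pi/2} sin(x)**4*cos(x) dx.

1/5

Let u = sin(x), so du = cos(x) dx. When x = 0, u = 0; when x = pi/2, u = 1.
The integral becomes ∫ u**4 du from 0 to 1, with antiderivative u**5/5.
Back in x: F(x) = sin(x)**5/5.
Then F(pi/2) - F(0) = (1/5) - (0) = 1/5.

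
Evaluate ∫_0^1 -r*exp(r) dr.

Integrate by parts once (u = r, dv = -exp(r) dr).
An antiderivative is F(r) = (-r + 1)*exp(r).
Then F(1) - F(0) = (0) - (1) = -1.

-1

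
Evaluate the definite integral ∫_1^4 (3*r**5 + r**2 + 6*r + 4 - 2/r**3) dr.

33993/16

By the power rule, an antiderivative is F(r) = r**6/2 + r**3/3 + 3*r**2 + 4*r + r**(-2).
Then F(4) - F(1) = (102403/48) - (53/6) = 33993/16.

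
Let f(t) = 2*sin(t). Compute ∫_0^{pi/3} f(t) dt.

1

An antiderivative is F(t) = -2*cos(t).
Then F(pi/3) - F(0) = (-1) - (-2) = 1.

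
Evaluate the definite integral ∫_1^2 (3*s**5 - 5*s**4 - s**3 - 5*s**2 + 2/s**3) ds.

-85/6

By the power rule, an antiderivative is F(s) = s**6/2 - s**5 - s**4/4 - 5*s**3/3 - 1/s**2.
Then F(2) - F(1) = (-211/12) - (-41/12) = -85/6.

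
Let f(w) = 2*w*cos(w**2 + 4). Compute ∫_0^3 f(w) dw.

sin(13) - sin(4)

Let u = w**2 + 4, so du = 2*w dw. When w = 0, u = 4; when w = 3, u = 13.
The integral becomes ∫ cos(u) du from 4 to 13, with antiderivative sin(u).
Back in w: F(w) = sin(w**2 + 4).
Then F(3) - F(0) = (sin(13)) - (sin(4)) = sin(13) - sin(4).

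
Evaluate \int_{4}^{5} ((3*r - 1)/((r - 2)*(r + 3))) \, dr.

Factor the denominator: r**2 + r - 6 = (r + 3)(r - 2).
Partial fractions: (3*r - 1)/((r - 2)*(r + 3)) = 2/(r + 3) + 1/(r - 2).
An antiderivative is F(r) = log(r - 2) + 2*log(r + 3).
Then F(5) - F(4) = (log(3) + 6*log(2)) - (log(98)) = log(96/49).

log(96/49)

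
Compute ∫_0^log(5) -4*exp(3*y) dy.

An antiderivative is F(y) = -4*exp(3*y)/3.
Then F(log(5)) - F(0) = (-500/3) - (-4/3) = -496/3.

-496/3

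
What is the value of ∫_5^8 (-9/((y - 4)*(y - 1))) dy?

Factor the denominator: y**2 - 5*y + 4 = (y - 1)(y - 4).
Partial fractions: -9/((y - 4)*(y - 1)) = 3/(y - 1) - 3/(y - 4).
An antiderivative is F(y) = -3*log(y - 4) + 3*log(y - 1).
Then F(8) - F(5) = (-6*log(2) + 3*log(7)) - (log(64)) = -12*log(2) + 3*log(7).

-12*log(2) + 3*log(7)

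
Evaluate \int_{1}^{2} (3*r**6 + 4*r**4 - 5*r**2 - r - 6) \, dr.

12613/210

By the power rule, an antiderivative is F(r) = 3*r**7/7 + 4*r**5/5 - 5*r**3/3 - r**2/2 - 6*r.
Then F(2) - F(1) = (5578/105) - (-1457/210) = 12613/210.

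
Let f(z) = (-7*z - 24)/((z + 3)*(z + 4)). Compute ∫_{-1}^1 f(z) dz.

-4*log(5) - 3*log(2) + 4*log(3)

Factor the denominator: z**2 + 7*z + 12 = (z + 4)(z + 3).
Partial fractions: (-7*z - 24)/((z + 3)*(z + 4)) = -4/(z + 4) - 3/(z + 3).
An antiderivative is F(z) = -3*log(z + 3) - 4*log(z + 4).
Then F(1) - F(-1) = (-4*log(5) - 6*log(2)) - (-4*log(3) - 3*log(2)) = -4*log(5) - 3*log(2) + 4*log(3).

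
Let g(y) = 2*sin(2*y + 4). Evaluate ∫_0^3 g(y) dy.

Let u = 2*y + 4, so du = 2 dy. When y = 0, u = 4; when y = 3, u = 10.
The integral becomes ∫ sin(u) du from 4 to 10, with antiderivative -cos(u).
Back in y: F(y) = -cos(2*y + 4).
Then F(3) - F(0) = (-cos(10)) - (-cos(4)) = cos(4) - cos(10).

cos(4) - cos(10)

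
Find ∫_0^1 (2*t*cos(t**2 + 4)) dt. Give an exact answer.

sin(5) - sin(4)

Let u = t**2 + 4, so du = 2*t dt. When t = 0, u = 4; when t = 1, u = 5.
The integral becomes ∫ cos(u) du from 4 to 5, with antiderivative sin(u).
Back in t: F(t) = sin(t**2 + 4).
Then F(1) - F(0) = (sin(5)) - (sin(4)) = sin(5) - sin(4).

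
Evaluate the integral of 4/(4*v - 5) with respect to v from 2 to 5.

An antiderivative is F(v) = log(4*v - 5).
Then F(5) - F(2) = (log(15)) - (log(3)) = log(5).

log(5)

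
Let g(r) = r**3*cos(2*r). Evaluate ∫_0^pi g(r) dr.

3*pi**2/4

Integrate by parts 3 times (u = r^3, dv = cos(2*r) dr).
An antiderivative is F(r) = r**3*sin(2*r)/2 + 3*r**2*cos(2*r)/4 - 3*r*sin(2*r)/4 - 3*cos(2*r)/8.
Then F(pi) - F(0) = (-3/8 + 3*pi**2/4) - (-3/8) = 3*pi**2/4.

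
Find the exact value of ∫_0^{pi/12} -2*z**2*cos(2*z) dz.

Integrate by parts twice (u = z^2, dv = -2*cos(2*z) dz).
An antiderivative is F(z) = -z**2*sin(2*z) - z*cos(2*z) + sin(2*z)/2.
Then F(pi/12) - F(0) = (-sqrt(3)*pi/24 - pi**2/288 + 1/4) - (0) = -sqrt(3)*pi/24 - pi**2/288 + 1/4.

-sqrt(3)*pi/24 - pi**2/288 + 1/4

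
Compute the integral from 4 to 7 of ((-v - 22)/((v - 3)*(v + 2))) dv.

Factor the denominator: v**2 - v - 6 = (v + 2)(v - 3).
Partial fractions: (-v - 22)/((v - 3)*(v + 2)) = 4/(v + 2) - 5/(v - 3).
An antiderivative is F(v) = -5*log(v - 3) + 4*log(v + 2).
Then F(7) - F(4) = (-10*log(2) + 8*log(3)) - (4*log(2) + 4*log(3)) = -14*log(2) + 4*log(3).

-14*log(2) + 4*log(3)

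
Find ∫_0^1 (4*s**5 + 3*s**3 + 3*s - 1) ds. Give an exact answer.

23/12

By the power rule, an antiderivative is F(s) = 2*s**6/3 + 3*s**4/4 + 3*s**2/2 - s.
Then F(1) - F(0) = (23/12) - (0) = 23/12.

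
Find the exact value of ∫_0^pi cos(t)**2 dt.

Use the identity cos^2(t) = (1 + cos(2*t))/2.
An antiderivative is F(t) = t/2 + sin(2*t)/4.
Then F(pi) - F(0) = (pi/2) - (0) = pi/2.

pi/2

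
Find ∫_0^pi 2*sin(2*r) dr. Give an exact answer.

An antiderivative is F(r) = -cos(2*r).
Then F(pi) - F(0) = (-1) - (-1) = 0.

0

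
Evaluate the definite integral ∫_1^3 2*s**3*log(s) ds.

Integrate by parts once (u = ln s, dv = 2*s**3 ds).
An antiderivative is F(s) = s**4*(4*log(s) - 1)/8.
Then F(3) - F(1) = (-81/8 + 81*log(3)/2) - (-1/8) = -10 + 81*log(3)/2.

-10 + 81*log(3)/2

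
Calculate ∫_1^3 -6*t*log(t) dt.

Integrate by parts once (u = ln t, dv = -6*t dt).
An antiderivative is F(t) = -3*t**2*(2*log(t) - 1)/2.
Then F(3) - F(1) = (27/2 - 27*log(3)) - (3/2) = 12 - 27*log(3).

12 - 27*log(3)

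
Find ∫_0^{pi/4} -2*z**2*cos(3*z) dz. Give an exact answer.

Integrate by parts twice (u = z^2, dv = -2*cos(3*z) dz).
An antiderivative is F(z) = -2*z**2*sin(3*z)/3 - 4*z*cos(3*z)/9 + 4*sin(3*z)/27.
Then F(pi/4) - F(0) = (sqrt(2)*(-9*pi**2 + 32 + 24*pi)/432) - (0) = sqrt(2)*(-9*pi**2 + 32 + 24*pi)/432.

sqrt(2)*(-9*pi**2 + 32 + 24*pi)/432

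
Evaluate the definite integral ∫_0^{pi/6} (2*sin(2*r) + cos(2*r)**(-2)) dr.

1/2 + sqrt(3)/2

An antiderivative is F(r) = -cos(2*r) + tan(2*r)/2.
Then F(pi/6) - F(0) = (-1/2 + sqrt(3)/2) - (-1) = 1/2 + sqrt(3)/2.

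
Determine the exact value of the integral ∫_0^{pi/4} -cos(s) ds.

An antiderivative is F(s) = -sin(s).
Then F(pi/4) - F(0) = (-sqrt(2)/2) - (0) = -sqrt(2)/2.

-sqrt(2)/2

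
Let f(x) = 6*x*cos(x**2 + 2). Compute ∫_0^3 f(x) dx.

Let u = x**2 + 2, so du = 2*x dx. When x = 0, u = 2; when x = 3, u = 11.
The integral becomes 3·∫ cos(u) du from 2 to 11, with antiderivative 3*sin(u).
Back in x: F(x) = 3*sin(x**2 + 2).
Then F(3) - F(0) = (3*sin(11)) - (3*sin(2)) = 3*sin(11) - 3*sin(2).

3*sin(11) - 3*sin(2)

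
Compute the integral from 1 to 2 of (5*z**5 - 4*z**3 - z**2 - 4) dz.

By the power rule, an antiderivative is F(z) = 5*z**6/6 - z**4 - z**3/3 - 4*z.
Then F(2) - F(1) = (80/3) - (-9/2) = 187/6.

187/6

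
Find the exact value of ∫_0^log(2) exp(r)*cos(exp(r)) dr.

-sin(1) + sin(2)

Let u = exp(r), so du = exp(r) dr. When r = 0, u = 1; when r = log(2), u = 2.
The integral becomes ∫ cos(u) du from 1 to 2, with antiderivative sin(u).
Back in r: F(r) = sin(exp(r)).
Then F(log(2)) - F(0) = (sin(2)) - (sin(1)) = -sin(1) + sin(2).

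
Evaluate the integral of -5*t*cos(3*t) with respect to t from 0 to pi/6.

Integrate by parts once (u = t, dv = -5*cos(3*t) dt).
An antiderivative is F(t) = -5*t*sin(3*t)/3 - 5*cos(3*t)/9.
Then F(pi/6) - F(0) = (-5*pi/18) - (-5/9) = 5/9 - 5*pi/18.

5/9 - 5*pi/18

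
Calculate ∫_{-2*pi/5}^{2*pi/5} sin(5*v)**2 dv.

Use the identity sin^2(5*v) = (1 - cos(10*v))/2.
An antiderivative is F(v) = v/2 - sin(10*v)/20.
Then F(2*pi/5) - F(-2*pi/5) = (pi/5) - (-pi/5) = 2*pi/5.

2*pi/5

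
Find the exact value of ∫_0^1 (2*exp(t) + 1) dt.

-1 + 2*E

An antiderivative is F(t) = t + 2*exp(t).
Then F(1) - F(0) = (1 + 2*E) - (2) = -1 + 2*E.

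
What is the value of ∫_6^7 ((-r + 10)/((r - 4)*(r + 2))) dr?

log(32/27)

Factor the denominator: r**2 - 2*r - 8 = (r + 2)(r - 4).
Partial fractions: (-r + 10)/((r - 4)*(r + 2)) = -2/(r + 2) + 1/(r - 4).
An antiderivative is F(r) = log(r - 4) - 2*log(r + 2).
Then F(7) - F(6) = (-log(27)) - (-log(32)) = log(32/27).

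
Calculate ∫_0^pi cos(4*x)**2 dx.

Use the identity cos^2(4*x) = (1 + cos(8*x))/2.
An antiderivative is F(x) = x/2 + sin(8*x)/16.
Then F(pi) - F(0) = (pi/2) - (0) = pi/2.

pi/2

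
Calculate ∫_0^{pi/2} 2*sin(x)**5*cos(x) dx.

Let u = sin(x), so du = cos(x) dx. When x = 0, u = 0; when x = pi/2, u = 1.
The integral becomes 2·∫ u**5 du from 0 to 1, with antiderivative u**6/3.
Back in x: F(x) = sin(x)**6/3.
Then F(pi/2) - F(0) = (1/3) - (0) = 1/3.

1/3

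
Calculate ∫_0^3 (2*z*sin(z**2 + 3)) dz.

cos(3) - cos(12)

Let u = z**2 + 3, so du = 2*z dz. When z = 0, u = 3; when z = 3, u = 12.
The integral becomes ∫ sin(u) du from 3 to 12, with antiderivative -cos(u).
Back in z: F(z) = -cos(z**2 + 3).
Then F(3) - F(0) = (-cos(12)) - (-cos(3)) = cos(3) - cos(12).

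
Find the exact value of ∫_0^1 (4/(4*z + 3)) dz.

Let u = 4*z + 3, so du = 4 dz. When z = 0, u = 3; when z = 1, u = 7.
The integral becomes ∫ 1/u du from 3 to 7, with antiderivative log(u).
Back in z: F(z) = log(4*z + 3).
Then F(1) - F(0) = (log(7)) - (log(3)) = log(7/3).

log(7/3)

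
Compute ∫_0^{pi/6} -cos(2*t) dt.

An antiderivative is F(t) = -sin(2*t)/2.
Then F(pi/6) - F(0) = (-sqrt(3)/4) - (0) = -sqrt(3)/4.

-sqrt(3)/4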